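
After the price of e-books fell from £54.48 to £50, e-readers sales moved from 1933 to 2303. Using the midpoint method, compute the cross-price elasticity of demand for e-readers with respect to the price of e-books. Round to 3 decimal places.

-2.037

%ΔQ_x = (2303 − 1933)/[(1933+2303)/2] = 370/2118 ≈ 0.1747.
%ΔP_y = (50 − 54.48)/[(54.48+50)/2] ≈ -0.0858.
E_xy = 0.1747/-0.0858 ≈ -2.037.
E_xy < 0, so e-readers and e-books are complements.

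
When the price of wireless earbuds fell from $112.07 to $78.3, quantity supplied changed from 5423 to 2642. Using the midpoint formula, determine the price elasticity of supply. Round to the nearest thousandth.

1.944

%ΔQ = (2642 − 5423)/[(5423 + 2642)/2] = -2781/4032.5 ≈ -0.6896.
%ΔP = (78.3 − 112.07)/[(112.07 + 78.3)/2] = -33.77/95.185 ≈ -0.3548.
Arc elasticity E = %ΔQ/%ΔP ≈ -0.6896/-0.3548 ≈ 1.944.
|E| > 1: supply is elastic over this range.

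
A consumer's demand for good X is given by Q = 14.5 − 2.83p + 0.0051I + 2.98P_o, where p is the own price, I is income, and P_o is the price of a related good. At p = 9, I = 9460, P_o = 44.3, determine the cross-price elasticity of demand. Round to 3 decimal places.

Evaluating quantity at (p, I, P_o) gives Q = 14.5 − 2.83(9) + 0.0051(9460) + 2.98(44.3) = 14.5 − 25.47 + 48.246 + 132.014 = 169.29.
∂Q/∂P_o = +2.98, so E_xy = 2.98·(44.3/169.29) ≈ 0.780.
E_xy > 0: the goods are substitutes.

0.780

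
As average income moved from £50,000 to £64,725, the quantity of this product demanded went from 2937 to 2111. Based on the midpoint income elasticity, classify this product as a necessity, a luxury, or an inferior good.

inferior

%ΔQ = (2111 − 2937)/[(2937+2111)/2] = -826/2524 ≈ -0.3273.
%ΔM = (64,725 − 50,000)/[(50,000+64,725)/2] = 14725/57362.5 ≈ 0.2567.
E_I = %ΔQ/%ΔM ≈ -1.275.
E_I < 0: inferior good.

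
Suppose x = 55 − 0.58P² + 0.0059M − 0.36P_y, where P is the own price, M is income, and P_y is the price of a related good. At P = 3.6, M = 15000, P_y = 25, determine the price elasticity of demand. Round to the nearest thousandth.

-0.118

First evaluate x: 55 − 0.58(3.6)² + 0.0059(15000) − 0.36(25) = 55 − 7.5168 + 88.5 − 9 = 126.9832.
∂x/∂P = −2·0.58·P = -4.176, so E_p = -4.176·(3.6/126.9832) ≈ -0.118.
|E_p| < 1: demand is inelastic.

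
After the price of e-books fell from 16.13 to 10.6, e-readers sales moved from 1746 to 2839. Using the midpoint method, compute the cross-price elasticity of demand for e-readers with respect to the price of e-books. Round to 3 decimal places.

%ΔQ_x = (2839 − 1746)/[(1746+2839)/2] = 1093/2292.5 ≈ 0.4768.
%ΔP_y = (10.6 − 16.13)/[(16.13+10.6)/2] ≈ -0.4138.
E_xy = 0.4768/-0.4138 ≈ -1.152.
E_xy < 0, so e-readers and e-books are complements.

-1.152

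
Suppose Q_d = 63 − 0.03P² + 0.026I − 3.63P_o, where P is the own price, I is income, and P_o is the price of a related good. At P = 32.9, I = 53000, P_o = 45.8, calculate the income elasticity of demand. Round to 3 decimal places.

First evaluate Q_d: 63 − 0.03(32.9)² + 0.026(53000) − 3.63(45.8) = 63 − 32.4723 + 1378 − 166.254 = 1242.2737.
∂Q_d/∂I = +0.026, so E_I = 0.026·(53000/1242.2737) ≈ 1.109.
E_I > 1: normal good (luxury).

1.109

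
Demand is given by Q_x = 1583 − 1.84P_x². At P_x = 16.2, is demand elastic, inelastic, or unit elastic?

inelastic

At P_x = 16.2, Q_x = 1100.1104.
dQ_x/dP_x = −2·1.84·P_x = −59.616.
Point elasticity E = (dQ_x/dP_x)·(P_x/Q_x) = -59.616 × 16.2/1100.1104 ≈ -0.878.
|E| ≈ 0.878 < 1, so demand is inelastic.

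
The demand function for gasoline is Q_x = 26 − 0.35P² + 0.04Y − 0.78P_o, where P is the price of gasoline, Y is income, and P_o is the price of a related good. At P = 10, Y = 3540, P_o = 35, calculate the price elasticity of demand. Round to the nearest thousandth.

-0.665

Evaluating quantity at (P, Y, P_o) gives Q_x = 26 − 0.35(10)² + 0.04(3540) − 0.78(35) = 26 − 35 + 141.6 − 27.3 = 105.3.
∂Q_x/∂P = −2·0.35·P = -7, so E_p = -7·(10/105.3) ≈ -0.665.
|E_p| < 1: demand is inelastic.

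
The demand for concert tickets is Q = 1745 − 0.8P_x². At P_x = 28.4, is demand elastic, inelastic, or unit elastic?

elastic

At P_x = 28.4, Q = 1099.752.
dQ/dP_x = −2·0.8·P_x = −45.44.
Point elasticity E = (dQ/dP_x)·(P_x/Q) = -45.44 × 28.4/1099.752 ≈ -1.173.
|E| ≈ 1.173 > 1, so demand is elastic.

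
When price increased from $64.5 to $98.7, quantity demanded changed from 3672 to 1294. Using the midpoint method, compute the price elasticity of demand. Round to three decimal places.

-2.285

%Δq = (1294 − 3672)/[(3672 + 1294)/2] = -2378/2483 ≈ -0.9577.
%ΔP = (98.7 − 64.5)/[(64.5 + 98.7)/2] = 34.2/81.6 ≈ 0.4191.
Arc elasticity E = %Δq/%ΔP ≈ -0.9577/0.4191 ≈ -2.285.
|E| > 1: demand is elastic over this range.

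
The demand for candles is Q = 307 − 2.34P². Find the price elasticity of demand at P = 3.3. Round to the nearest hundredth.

At P = 3.3, Q = 281.5174.
dQ/dP = −2·2.34·P = −15.444.
Point elasticity E = (dQ/dP)·(P/Q) = -15.444 × 3.3/281.5174 ≈ -0.18.
|E| < 1, so demand is inelastic at this price.

-0.18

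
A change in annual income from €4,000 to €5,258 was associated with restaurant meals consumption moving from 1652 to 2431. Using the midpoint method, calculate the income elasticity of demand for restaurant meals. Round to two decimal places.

%ΔQ = (2431 − 1652)/[(1652+2431)/2] = 779/2041.5 ≈ 0.3816.
%ΔI = (5,258 − 4,000)/[(4,000+5,258)/2] = 1258/4629 ≈ 0.2718.
E_I = %ΔQ/%ΔI ≈ 1.40.
E_I > 1: normal good (luxury).

1.40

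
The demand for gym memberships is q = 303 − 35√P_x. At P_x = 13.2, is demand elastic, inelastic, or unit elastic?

At P_x = 13.2, q = 175.8387.
dq/dP_x = −35/(2√P_x) = −35/(2·3.6332).
Point elasticity E = (dq/dP_x)·(P_x/q) = -4.8167 × 13.2/175.8387 ≈ -0.362.
|E| ≈ 0.362 < 1, so demand is inelastic.

inelastic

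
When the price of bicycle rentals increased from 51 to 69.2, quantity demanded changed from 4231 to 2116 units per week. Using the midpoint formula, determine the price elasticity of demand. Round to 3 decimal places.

-2.201

%ΔQ = (2116 − 4231)/[(4231 + 2116)/2] = -2115/3173.5 ≈ -0.6665.
%Δp = (69.2 − 51)/[(51 + 69.2)/2] = 18.2/60.1 ≈ 0.3028.
Arc elasticity E = %ΔQ/%Δp ≈ -0.6665/0.3028 ≈ -2.201.
|E| > 1: demand is elastic over this range.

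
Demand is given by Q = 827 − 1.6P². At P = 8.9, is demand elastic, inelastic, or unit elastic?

inelastic

At P = 8.9, Q = 700.264.
dQ/dP = −2·1.6·P = −28.48.
Point elasticity E = (dQ/dP)·(P/Q) = -28.48 × 8.9/700.264 ≈ -0.362.
|E| ≈ 0.362 < 1, so demand is inelastic.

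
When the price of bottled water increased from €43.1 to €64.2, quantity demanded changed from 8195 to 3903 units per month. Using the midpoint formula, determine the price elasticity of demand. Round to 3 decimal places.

%ΔQ = (3903 − 8195)/[(8195 + 3903)/2] = -4292/6049 ≈ -0.7095.
%Δp = (64.2 − 43.1)/[(43.1 + 64.2)/2] = 21.1/53.65 ≈ 0.3933.
Arc elasticity E = %ΔQ/%Δp ≈ -0.7095/0.3933 ≈ -1.804.
|E| > 1: demand is elastic over this range.

-1.804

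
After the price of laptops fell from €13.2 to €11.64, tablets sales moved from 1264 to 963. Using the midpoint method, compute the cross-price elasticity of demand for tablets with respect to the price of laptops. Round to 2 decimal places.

2.15

%ΔQ_x = (963 − 1264)/[(1264+963)/2] = -301/1113.5 ≈ -0.2703.
%ΔP_y = (11.64 − 13.2)/[(13.2+11.64)/2] ≈ -0.1256.
E_xy = -0.2703/-0.1256 ≈ 2.15.
E_xy > 0, so tablets and laptops are substitutes.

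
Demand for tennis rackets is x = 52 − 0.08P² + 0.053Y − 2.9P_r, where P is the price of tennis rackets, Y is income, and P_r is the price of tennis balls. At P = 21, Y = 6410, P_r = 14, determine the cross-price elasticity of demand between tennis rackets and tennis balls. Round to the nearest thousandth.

At the given point, x = 52 − 0.08(21)² + 0.053(6410) − 2.9(14) = 52 − 35.28 + 339.73 − 40.6 = 315.85.
∂x/∂P_r = −2.9, so E_xy = -2.9·(14/315.85) ≈ -0.129.
E_xy < 0: the goods are complements.

-0.129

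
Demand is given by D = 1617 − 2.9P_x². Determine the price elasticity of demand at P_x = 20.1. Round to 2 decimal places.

-5.26

At P_x = 20.1, D = 445.371.
dD/dP_x = −2·2.9·P_x = −116.58.
Point elasticity E = (dD/dP_x)·(P_x/D) = -116.58 × 20.1/445.371 ≈ -5.26.
|E| > 1, so demand is elastic at this price.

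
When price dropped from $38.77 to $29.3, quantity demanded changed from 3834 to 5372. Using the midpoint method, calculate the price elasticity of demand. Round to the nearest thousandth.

-1.201

%Δq = (5372 − 3834)/[(3834 + 5372)/2] = 1538/4603 ≈ 0.3341.
%Δp = (29.3 − 38.77)/[(38.77 + 29.3)/2] = -9.47/34.035 ≈ -0.2782.
Arc elasticity E = %Δq/%Δp ≈ 0.3341/-0.2782 ≈ -1.201.
|E| > 1: demand is elastic over this range.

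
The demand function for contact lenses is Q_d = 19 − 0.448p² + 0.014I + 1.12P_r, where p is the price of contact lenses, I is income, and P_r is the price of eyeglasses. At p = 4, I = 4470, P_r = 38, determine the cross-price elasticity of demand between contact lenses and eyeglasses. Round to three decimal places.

0.364

Substituting, Q_d = 19 − 0.448(4)² + 0.014(4470) + 1.12(38) = 19 − 7.168 + 62.58 + 42.56 = 116.972.
∂Q_d/∂P_r = +1.12, so E_xy = 1.12·(38/116.972) ≈ 0.364.
E_xy > 0: the goods are substitutes.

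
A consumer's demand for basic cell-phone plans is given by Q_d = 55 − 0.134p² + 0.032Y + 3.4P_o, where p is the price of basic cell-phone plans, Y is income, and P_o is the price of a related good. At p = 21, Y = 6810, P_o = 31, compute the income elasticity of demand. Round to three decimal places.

Evaluating quantity at (p, Y, P_o) gives Q_d = 55 − 0.134(21)² + 0.032(6810) + 3.4(31) = 55 − 59.094 + 217.92 + 105.4 = 319.226.
∂Q_d/∂Y = +0.032, so E_I = 0.032·(6810/319.226) ≈ 0.683.
E_I ∈ (0,1): normal good (necessity).

0.683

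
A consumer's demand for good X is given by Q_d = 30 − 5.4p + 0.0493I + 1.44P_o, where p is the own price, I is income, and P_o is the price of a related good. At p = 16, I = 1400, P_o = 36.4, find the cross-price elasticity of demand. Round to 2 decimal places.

First evaluate Q_d: 30 − 5.4(16) + 0.0493(1400) + 1.44(36.4) = 30 − 86.4 + 69.02 + 52.416 = 65.036.
∂Q_d/∂P_o = +1.44, so E_xy = 1.44·(36.4/65.036) ≈ 0.81.
E_xy > 0: the goods are substitutes.

0.81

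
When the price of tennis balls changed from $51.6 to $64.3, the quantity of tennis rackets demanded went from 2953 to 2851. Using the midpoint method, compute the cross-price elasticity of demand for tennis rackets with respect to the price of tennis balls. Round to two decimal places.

%ΔQ_x = (2851 − 2953)/[(2953+2851)/2] = -102/2902 ≈ -0.0351.
%ΔP_y = (64.3 − 51.6)/[(51.6+64.3)/2] ≈ 0.2192.
E_xy = -0.0351/0.2192 ≈ -0.16.
E_xy < 0, so tennis rackets and tennis balls are complements.

-0.16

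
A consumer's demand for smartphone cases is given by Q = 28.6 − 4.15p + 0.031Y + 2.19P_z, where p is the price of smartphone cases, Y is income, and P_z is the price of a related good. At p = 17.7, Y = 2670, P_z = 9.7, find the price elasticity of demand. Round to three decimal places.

Q = 28.6 − 4.15(17.7) + 0.031(2670) + 2.19(9.7) = 28.6 − 73.455 + 82.77 + 21.243 = 59.158.
∂Q/∂p = −4.15, so E_p = (−4.15)·(17.7/59.158) ≈ -1.242.
|E_p| > 1: demand is elastic.

-1.242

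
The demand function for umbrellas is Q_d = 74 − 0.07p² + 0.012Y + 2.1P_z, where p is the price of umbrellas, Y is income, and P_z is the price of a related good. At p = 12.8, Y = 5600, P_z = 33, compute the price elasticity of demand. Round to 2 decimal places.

-0.12

At the given point, Q_d = 74 − 0.07(12.8)² + 0.012(5600) + 2.1(33) = 74 − 11.4688 + 67.2 + 69.3 = 199.0312.
∂Q_d/∂p = −2·0.07·p = -1.792, so E_p = -1.792·(12.8/199.0312) ≈ -0.12.
|E_p| < 1: demand is inelastic.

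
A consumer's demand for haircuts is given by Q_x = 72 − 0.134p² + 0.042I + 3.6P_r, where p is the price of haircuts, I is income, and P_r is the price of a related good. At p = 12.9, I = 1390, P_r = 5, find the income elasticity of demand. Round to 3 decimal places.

0.463

First evaluate Q_x: 72 − 0.134(12.9)² + 0.042(1390) + 3.6(5) = 72 − 22.2989 + 58.38 + 18 = 126.0811.
∂Q_x/∂I = +0.042, so E_I = 0.042·(1390/126.0811) ≈ 0.463.
E_I ∈ (0,1): normal good (necessity).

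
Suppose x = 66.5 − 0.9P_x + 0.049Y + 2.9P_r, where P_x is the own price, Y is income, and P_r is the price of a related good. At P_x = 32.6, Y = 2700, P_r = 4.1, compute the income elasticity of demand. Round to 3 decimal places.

0.730

Substituting, x = 66.5 − 0.9(32.6) + 0.049(2700) + 2.9(4.1) = 66.5 − 29.34 + 132.3 + 11.89 = 181.35.
∂x/∂Y = +0.049, so E_I = 0.049·(2700/181.35) ≈ 0.730.
E_I ∈ (0,1): normal good (necessity).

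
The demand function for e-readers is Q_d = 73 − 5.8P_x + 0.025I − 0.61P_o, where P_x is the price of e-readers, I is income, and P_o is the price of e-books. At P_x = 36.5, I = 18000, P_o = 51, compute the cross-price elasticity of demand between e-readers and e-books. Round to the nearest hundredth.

Substituting, Q_d = 73 − 5.8(36.5) + 0.025(18000) − 0.61(51) = 73 − 211.7 + 450 − 31.11 = 280.19.
∂Q_d/∂P_o = −0.61, so E_xy = -0.61·(51/280.19) ≈ -0.11.
E_xy < 0: the goods are complements.

-0.11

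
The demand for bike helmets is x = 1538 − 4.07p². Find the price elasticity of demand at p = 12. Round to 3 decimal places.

At p = 12, x = 951.92.
dx/dp = −2·4.07·p = −97.68.
Point elasticity E = (dx/dp)·(p/x) = -97.68 × 12/951.92 ≈ -1.231.
|E| > 1, so demand is elastic at this price.

-1.231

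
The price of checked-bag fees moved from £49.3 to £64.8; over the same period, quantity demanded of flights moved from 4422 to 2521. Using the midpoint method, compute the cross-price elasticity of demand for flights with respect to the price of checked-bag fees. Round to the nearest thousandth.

%ΔQ_x = (2521 − 4422)/[(4422+2521)/2] = -1901/3471.5 ≈ -0.5476.
%ΔP_y = (64.8 − 49.3)/[(49.3+64.8)/2] ≈ 0.2717.
E_xy = -0.5476/0.2717 ≈ -2.016.
E_xy < 0, so flights and checked-bag fees are complements.

-2.016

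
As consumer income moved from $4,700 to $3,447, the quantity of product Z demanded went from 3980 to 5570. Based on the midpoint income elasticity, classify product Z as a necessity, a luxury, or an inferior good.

inferior

%ΔQ = (5570 − 3980)/[(3980+5570)/2] = 1590/4775 ≈ 0.3330.
%ΔY = (3,447 − 4,700)/[(4,700+3,447)/2] = -1253/4073.5 ≈ -0.3076.
E_I = %ΔQ/%ΔY ≈ -1.083.
E_I < 0: inferior good.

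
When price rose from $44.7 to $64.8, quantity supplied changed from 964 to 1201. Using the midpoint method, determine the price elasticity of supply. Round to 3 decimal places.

0.596

%Δq = (1201 − 964)/[(964 + 1201)/2] = 237/1082.5 ≈ 0.2189.
%Δp = (64.8 − 44.7)/[(44.7 + 64.8)/2] = 20.1/54.75 ≈ 0.3671.
Arc elasticity E = %Δq/%Δp ≈ 0.2189/0.3671 ≈ 0.596.
|E| < 1: supply is inelastic over this range.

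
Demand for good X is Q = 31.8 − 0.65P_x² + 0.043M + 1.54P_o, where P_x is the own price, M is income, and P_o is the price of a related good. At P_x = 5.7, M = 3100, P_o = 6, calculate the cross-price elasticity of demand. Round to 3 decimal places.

0.060

First evaluate Q: 31.8 − 0.65(5.7)² + 0.043(3100) + 1.54(6) = 31.8 − 21.1185 + 133.3 + 9.24 = 153.2215.
∂Q/∂P_o = +1.54, so E_xy = 1.54·(6/153.2215) ≈ 0.060.
E_xy > 0: the goods are substitutes.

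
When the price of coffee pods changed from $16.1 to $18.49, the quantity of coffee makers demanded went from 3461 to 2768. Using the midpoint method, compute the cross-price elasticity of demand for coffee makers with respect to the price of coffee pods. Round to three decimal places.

%ΔQ_x = (2768 − 3461)/[(3461+2768)/2] = -693/3114.5 ≈ -0.2225.
%ΔP_y = (18.49 − 16.1)/[(16.1+18.49)/2] ≈ 0.1382.
E_xy = -0.2225/0.1382 ≈ -1.610.
E_xy < 0, so coffee makers and coffee pods are complements.

-1.610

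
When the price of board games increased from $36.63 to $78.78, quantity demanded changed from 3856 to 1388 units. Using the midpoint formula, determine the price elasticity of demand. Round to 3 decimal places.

%Δq = (1388 − 3856)/[(3856 + 1388)/2] = -2468/2622 ≈ -0.9413.
%Δp = (78.78 − 36.63)/[(36.63 + 78.78)/2] = 42.15/57.705 ≈ 0.7304.
Arc elasticity E = %Δq/%Δp ≈ -0.9413/0.7304 ≈ -1.289.
|E| > 1: demand is elastic over this range.

-1.289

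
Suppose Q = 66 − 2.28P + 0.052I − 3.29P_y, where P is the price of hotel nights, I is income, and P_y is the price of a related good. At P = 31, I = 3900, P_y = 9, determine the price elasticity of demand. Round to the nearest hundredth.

-0.42

First evaluate Q: 66 − 2.28(31) + 0.052(3900) − 3.29(9) = 66 − 70.68 + 202.8 − 29.61 = 168.51.
∂Q/∂P = −2.28, so E_p = (−2.28)·(31/168.51) ≈ -0.42.
|E_p| < 1: demand is inelastic.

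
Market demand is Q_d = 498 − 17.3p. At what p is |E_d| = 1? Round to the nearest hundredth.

For linear demand Q_d = a − bp, E = −bp/(a − bp). |E| = 1 ⇒ bp = a − bp ⇒ p = a/(2b).
p = 498/(2·17.3) ≈ 14.39.

14.39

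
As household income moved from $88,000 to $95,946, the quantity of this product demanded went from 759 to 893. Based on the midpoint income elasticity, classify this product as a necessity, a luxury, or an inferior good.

%ΔQ = (893 − 759)/[(759+893)/2] = 134/826 ≈ 0.1622.
%ΔM = (95,946 − 88,000)/[(88,000+95,946)/2] = 7946/91973 ≈ 0.0864.
E_I = %ΔQ/%ΔM ≈ 1.878.
E_I > 1: normal good (luxury).

luxury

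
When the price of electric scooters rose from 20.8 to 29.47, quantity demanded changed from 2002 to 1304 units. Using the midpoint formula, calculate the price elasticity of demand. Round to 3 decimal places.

-1.224

%ΔQ = (1304 − 2002)/[(2002 + 1304)/2] = -698/1653 ≈ -0.4223.
%Δp = (29.47 − 20.8)/[(20.8 + 29.47)/2] = 8.67/25.135 ≈ 0.3449.
Arc elasticity E = %ΔQ/%Δp ≈ -0.4223/0.3449 ≈ -1.224.
|E| > 1: demand is elastic over this range.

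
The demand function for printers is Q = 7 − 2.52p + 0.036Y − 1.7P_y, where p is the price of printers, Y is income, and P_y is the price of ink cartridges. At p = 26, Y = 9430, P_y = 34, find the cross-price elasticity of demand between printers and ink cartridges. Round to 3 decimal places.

-0.259

First evaluate Q: 7 − 2.52(26) + 0.036(9430) − 1.7(34) = 7 − 65.52 + 339.48 − 57.8 = 223.16.
∂Q/∂P_y = −1.7, so E_xy = -1.7·(34/223.16) ≈ -0.259.
E_xy < 0: the goods are complements.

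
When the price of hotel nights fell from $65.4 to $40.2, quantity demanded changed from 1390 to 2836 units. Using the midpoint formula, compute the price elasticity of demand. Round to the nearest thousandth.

%Δq = (2836 − 1390)/[(1390 + 2836)/2] = 1446/2113 ≈ 0.6843.
%Δp = (40.2 − 65.4)/[(65.4 + 40.2)/2] = -25.2/52.8 ≈ -0.4773.
Arc elasticity E = %Δq/%Δp ≈ 0.6843/-0.4773 ≈ -1.434.
|E| > 1: demand is elastic over this range.

-1.434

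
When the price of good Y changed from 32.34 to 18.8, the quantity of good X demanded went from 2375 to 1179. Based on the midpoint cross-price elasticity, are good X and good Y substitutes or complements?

substitutes

%ΔQ_x = (1179 − 2375)/[(2375+1179)/2] = -1196/1777 ≈ -0.6730.
%ΔP_y = (18.8 − 32.34)/[(32.34+18.8)/2] ≈ -0.5295.
E_xy = -0.6730/-0.5295 ≈ 1.271.
E_xy > 0, so the goods are substitutes.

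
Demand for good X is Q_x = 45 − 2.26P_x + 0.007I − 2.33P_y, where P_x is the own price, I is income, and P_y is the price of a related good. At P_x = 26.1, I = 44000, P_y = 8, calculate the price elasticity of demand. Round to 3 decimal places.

-0.214

Evaluating quantity at (P_x, I, P_y) gives Q_x = 45 − 2.26(26.1) + 0.007(44000) − 2.33(8) = 45 − 58.986 + 308 − 18.64 = 275.374.
∂Q_x/∂P_x = −2.26, so E_p = (−2.26)·(26.1/275.374) ≈ -0.214.
|E_p| < 1: demand is inelastic.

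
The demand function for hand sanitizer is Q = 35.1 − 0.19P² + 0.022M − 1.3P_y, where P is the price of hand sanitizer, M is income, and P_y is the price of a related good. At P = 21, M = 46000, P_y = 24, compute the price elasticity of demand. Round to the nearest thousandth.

-0.180

Substituting, Q = 35.1 − 0.19(21)² + 0.022(46000) − 1.3(24) = 35.1 − 83.79 + 1012 − 31.2 = 932.11.
∂Q/∂P = −2·0.19·P = -7.98, so E_p = -7.98·(21/932.11) ≈ -0.180.
|E_p| < 1: demand is inelastic.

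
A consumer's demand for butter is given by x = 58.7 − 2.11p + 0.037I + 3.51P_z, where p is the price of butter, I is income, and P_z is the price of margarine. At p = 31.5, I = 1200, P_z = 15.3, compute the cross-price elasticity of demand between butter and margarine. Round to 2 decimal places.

Evaluating quantity at (p, I, P_z) gives x = 58.7 − 2.11(31.5) + 0.037(1200) + 3.51(15.3) = 58.7 − 66.465 + 44.4 + 53.703 = 90.338.
∂x/∂P_z = +3.51, so E_xy = 3.51·(15.3/90.338) ≈ 0.59.
E_xy > 0: the goods are substitutes.

0.59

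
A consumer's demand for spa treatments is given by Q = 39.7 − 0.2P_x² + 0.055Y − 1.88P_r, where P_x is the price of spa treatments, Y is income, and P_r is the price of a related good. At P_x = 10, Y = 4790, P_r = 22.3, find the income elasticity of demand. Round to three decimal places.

Q = 39.7 − 0.2(10)² + 0.055(4790) − 1.88(22.3) = 39.7 − 20 + 263.45 − 41.924 = 241.226.
∂Q/∂Y = +0.055, so E_I = 0.055·(4790/241.226) ≈ 1.092.
E_I > 1: normal good (luxury).

1.092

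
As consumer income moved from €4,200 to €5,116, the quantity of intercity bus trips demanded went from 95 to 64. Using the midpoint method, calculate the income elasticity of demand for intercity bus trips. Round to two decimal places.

%ΔQ = (64 − 95)/[(95+64)/2] = -31/79.5 ≈ -0.3899.
%ΔY = (5,116 − 4,200)/[(4,200+5,116)/2] = 916/4658 ≈ 0.1967.
E_I = %ΔQ/%ΔY ≈ -1.98.
E_I < 0: inferior good.

-1.98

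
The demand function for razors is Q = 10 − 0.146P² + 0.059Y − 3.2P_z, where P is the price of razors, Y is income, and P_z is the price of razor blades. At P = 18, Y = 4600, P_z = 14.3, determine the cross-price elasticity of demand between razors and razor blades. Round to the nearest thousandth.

-0.243

Q = 10 − 0.146(18)² + 0.059(4600) − 3.2(14.3) = 10 − 47.304 + 271.4 − 45.76 = 188.336.
∂Q/∂P_z = −3.2, so E_xy = -3.2·(14.3/188.336) ≈ -0.243.
E_xy < 0: the goods are complements.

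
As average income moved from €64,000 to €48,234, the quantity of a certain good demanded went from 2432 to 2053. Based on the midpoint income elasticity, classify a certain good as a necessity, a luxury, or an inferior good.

%ΔQ = (2053 − 2432)/[(2432+2053)/2] = -379/2242.5 ≈ -0.1690.
%ΔI = (48,234 − 64,000)/[(64,000+48,234)/2] = -15766/56117 ≈ -0.2809.
E_I = %ΔQ/%ΔI ≈ 0.602.
E_I ∈ (0,1): normal good (necessity).

necessity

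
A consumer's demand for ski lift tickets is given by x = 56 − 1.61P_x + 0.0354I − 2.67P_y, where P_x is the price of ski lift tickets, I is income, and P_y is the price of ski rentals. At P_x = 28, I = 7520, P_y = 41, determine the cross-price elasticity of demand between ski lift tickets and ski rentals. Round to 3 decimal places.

Evaluating quantity at (P_x, I, P_y) gives x = 56 − 1.61(28) + 0.0354(7520) − 2.67(41) = 56 − 45.08 + 266.208 − 109.47 = 167.658.
∂x/∂P_y = −2.67, so E_xy = -2.67·(41/167.658) ≈ -0.653.
E_xy < 0: the goods are complements.

-0.653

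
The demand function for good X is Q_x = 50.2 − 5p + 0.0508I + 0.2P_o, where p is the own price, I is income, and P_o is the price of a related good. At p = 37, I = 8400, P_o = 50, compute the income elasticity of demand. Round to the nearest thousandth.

Evaluating quantity at (p, I, P_o) gives Q_x = 50.2 − 5(37) + 0.0508(8400) + 0.2(50) = 50.2 − 185 + 426.72 + 10 = 301.92.
∂Q_x/∂I = +0.0508, so E_I = 0.0508·(8400/301.92) ≈ 1.413.
E_I > 1: normal good (luxury).

1.413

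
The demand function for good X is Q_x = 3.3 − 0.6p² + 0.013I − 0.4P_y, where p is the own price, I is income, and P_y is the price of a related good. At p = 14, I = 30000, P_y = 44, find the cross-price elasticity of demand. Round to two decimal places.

-0.07

At the given point, Q_x = 3.3 − 0.6(14)² + 0.013(30000) − 0.4(44) = 3.3 − 117.6 + 390 − 17.6 = 258.1.
∂Q_x/∂P_y = −0.4, so E_xy = -0.4·(44/258.1) ≈ -0.07.
E_xy < 0: the goods are complements.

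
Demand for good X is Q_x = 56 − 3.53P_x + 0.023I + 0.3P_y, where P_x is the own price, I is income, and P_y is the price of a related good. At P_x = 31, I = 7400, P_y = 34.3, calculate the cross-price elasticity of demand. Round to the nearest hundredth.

0.08

At the given point, Q_x = 56 − 3.53(31) + 0.023(7400) + 0.3(34.3) = 56 − 109.43 + 170.2 + 10.29 = 127.06.
∂Q_x/∂P_y = +0.3, so E_xy = 0.3·(34.3/127.06) ≈ 0.08.
E_xy > 0: the goods are substitutes.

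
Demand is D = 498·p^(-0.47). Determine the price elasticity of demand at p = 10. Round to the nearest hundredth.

-0.47

For a Cobb–Douglas (constant-elasticity) form D = A·p^α·…, the elasticity with respect to p equals the exponent α at every point.
Here the exponent on p is -0.47, so the price elasticity of demand is -0.47.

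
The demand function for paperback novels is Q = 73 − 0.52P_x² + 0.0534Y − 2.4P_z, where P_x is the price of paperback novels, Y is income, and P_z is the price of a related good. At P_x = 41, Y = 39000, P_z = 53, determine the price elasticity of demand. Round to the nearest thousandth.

Substituting, Q = 73 − 0.52(41)² + 0.0534(39000) − 2.4(53) = 73 − 874.12 + 2082.6 − 127.2 = 1154.28.
∂Q/∂P_x = −2·0.52·P_x = -42.64, so E_p = -42.64·(41/1154.28) ≈ -1.515.
|E_p| > 1: demand is elastic.

-1.515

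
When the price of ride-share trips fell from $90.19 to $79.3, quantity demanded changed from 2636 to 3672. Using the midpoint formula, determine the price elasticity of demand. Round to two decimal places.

-2.56

%ΔQ = (3672 − 2636)/[(2636 + 3672)/2] = 1036/3154 ≈ 0.3285.
%Δp = (79.3 − 90.19)/[(90.19 + 79.3)/2] = -10.89/84.745 ≈ -0.1285.
Arc elasticity E = %ΔQ/%Δp ≈ 0.3285/-0.1285 ≈ -2.56.
|E| > 1: demand is elastic over this range.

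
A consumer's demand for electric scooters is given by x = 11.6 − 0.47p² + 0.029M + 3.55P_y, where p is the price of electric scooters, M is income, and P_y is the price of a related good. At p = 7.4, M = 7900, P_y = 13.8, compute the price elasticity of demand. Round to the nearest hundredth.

First evaluate x: 11.6 − 0.47(7.4)² + 0.029(7900) + 3.55(13.8) = 11.6 − 25.7372 + 229.1 + 48.99 = 263.9528.
∂x/∂p = −2·0.47·p = -6.956, so E_p = -6.956·(7.4/263.9528) ≈ -0.20.
|E_p| < 1: demand is inelastic.

-0.20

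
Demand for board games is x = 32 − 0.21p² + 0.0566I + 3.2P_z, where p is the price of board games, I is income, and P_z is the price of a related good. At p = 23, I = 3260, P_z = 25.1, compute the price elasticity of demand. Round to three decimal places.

At the given point, x = 32 − 0.21(23)² + 0.0566(3260) + 3.2(25.1) = 32 − 111.09 + 184.516 + 80.32 = 185.746.
∂x/∂p = −2·0.21·p = -9.66, so E_p = -9.66·(23/185.746) ≈ -1.196.
|E_p| > 1: demand is elastic.

-1.196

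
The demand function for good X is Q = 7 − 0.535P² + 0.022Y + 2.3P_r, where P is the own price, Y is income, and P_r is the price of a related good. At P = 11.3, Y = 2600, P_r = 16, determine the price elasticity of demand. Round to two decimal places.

Substituting, Q = 7 − 0.535(11.3)² + 0.022(2600) + 2.3(16) = 7 − 68.3142 + 57.2 + 36.8 = 32.6859.
∂Q/∂P = −2·0.535·P = -12.091, so E_p = -12.091·(11.3/32.6859) ≈ -4.18.
|E_p| > 1: demand is elastic.

-4.18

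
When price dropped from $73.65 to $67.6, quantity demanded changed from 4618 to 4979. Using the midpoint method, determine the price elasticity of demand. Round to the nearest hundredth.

%ΔQ = (4979 − 4618)/[(4618 + 4979)/2] = 361/4798.5 ≈ 0.0752.
%Δp = (67.6 − 73.65)/[(73.65 + 67.6)/2] = -6.05/70.625 ≈ -0.0857.
Arc elasticity E = %ΔQ/%Δp ≈ 0.0752/-0.0857 ≈ -0.88.
|E| < 1: demand is inelastic over this range.

-0.88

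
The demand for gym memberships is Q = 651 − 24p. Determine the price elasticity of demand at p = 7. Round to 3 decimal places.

At p = 7, Q = 483.
dQ/dp = −24.
Point elasticity E = (dQ/dp)·(p/Q) = -24 × 7/483 ≈ -0.348.
|E| < 1, so demand is inelastic at this price.

-0.348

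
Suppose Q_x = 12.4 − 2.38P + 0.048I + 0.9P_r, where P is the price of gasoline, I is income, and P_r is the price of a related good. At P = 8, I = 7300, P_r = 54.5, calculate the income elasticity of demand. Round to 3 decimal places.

0.892

Evaluating quantity at (P, I, P_r) gives Q_x = 12.4 − 2.38(8) + 0.048(7300) + 0.9(54.5) = 12.4 − 19.04 + 350.4 + 49.05 = 392.81.
∂Q_x/∂I = +0.048, so E_I = 0.048·(7300/392.81) ≈ 0.892.
E_I ∈ (0,1): normal good (necessity).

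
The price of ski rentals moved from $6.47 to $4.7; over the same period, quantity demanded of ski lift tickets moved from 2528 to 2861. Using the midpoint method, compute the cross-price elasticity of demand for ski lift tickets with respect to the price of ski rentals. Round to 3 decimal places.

%ΔQ_x = (2861 − 2528)/[(2528+2861)/2] = 333/2694.5 ≈ 0.1236.
%ΔP_y = (4.7 − 6.47)/[(6.47+4.7)/2] ≈ -0.3169.
E_xy = 0.1236/-0.3169 ≈ -0.390.
E_xy < 0, so ski lift tickets and ski rentals are complements.

-0.390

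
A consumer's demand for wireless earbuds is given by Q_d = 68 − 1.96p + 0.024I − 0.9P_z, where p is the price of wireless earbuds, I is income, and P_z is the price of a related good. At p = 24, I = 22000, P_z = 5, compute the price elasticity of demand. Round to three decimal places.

-0.086

Evaluating quantity at (p, I, P_z) gives Q_d = 68 − 1.96(24) + 0.024(22000) − 0.9(5) = 68 − 47.04 + 528 − 4.5 = 544.46.
∂Q_d/∂p = −1.96, so E_p = (−1.96)·(24/544.46) ≈ -0.086.
|E_p| < 1: demand is inelastic.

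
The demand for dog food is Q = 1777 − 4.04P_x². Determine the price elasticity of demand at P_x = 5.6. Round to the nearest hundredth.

-0.15

At P_x = 5.6, Q = 1650.3056.
dQ/dP_x = −2·4.04·P_x = −45.248.
Point elasticity E = (dQ/dP_x)·(P_x/Q) = -45.248 × 5.6/1650.3056 ≈ -0.15.
|E| < 1, so demand is inelastic at this price.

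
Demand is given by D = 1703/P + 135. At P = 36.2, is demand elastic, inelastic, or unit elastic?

inelastic

At P = 36.2, D = 182.0442.
dD/dP = −1703/P² = −1.2996.
Point elasticity E = (dD/dP)·(P/D) = -1.2996 × 36.2/182.0442 ≈ -0.258.
|E| ≈ 0.258 < 1, so demand is inelastic.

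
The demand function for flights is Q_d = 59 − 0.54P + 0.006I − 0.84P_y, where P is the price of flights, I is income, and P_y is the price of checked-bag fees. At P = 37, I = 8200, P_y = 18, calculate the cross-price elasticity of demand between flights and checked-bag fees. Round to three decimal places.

-0.207

Q_d = 59 − 0.54(37) + 0.006(8200) − 0.84(18) = 59 − 19.98 + 49.2 − 15.12 = 73.1.
∂Q_d/∂P_y = −0.84, so E_xy = -0.84·(18/73.1) ≈ -0.207.
E_xy < 0: the goods are complements.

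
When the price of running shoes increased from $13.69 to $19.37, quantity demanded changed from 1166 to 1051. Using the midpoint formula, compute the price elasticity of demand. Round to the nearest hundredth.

-0.30

%ΔQ = (1051 − 1166)/[(1166 + 1051)/2] = -115/1108.5 ≈ -0.1037.
%ΔP = (19.37 − 13.69)/[(13.69 + 19.37)/2] = 5.68/16.53 ≈ 0.3436.
Arc elasticity E = %ΔQ/%ΔP ≈ -0.1037/0.3436 ≈ -0.30.
|E| < 1: demand is inelastic over this range.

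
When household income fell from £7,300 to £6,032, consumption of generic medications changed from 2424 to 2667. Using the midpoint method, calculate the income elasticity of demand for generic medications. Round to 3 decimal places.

-0.502

%ΔQ = (2667 − 2424)/[(2424+2667)/2] = 243/2545.5 ≈ 0.0955.
%ΔM = (6,032 − 7,300)/[(7,300+6,032)/2] = -1268/6666 ≈ -0.1902.
E_I = %ΔQ/%ΔM ≈ -0.502.
E_I < 0: inferior good.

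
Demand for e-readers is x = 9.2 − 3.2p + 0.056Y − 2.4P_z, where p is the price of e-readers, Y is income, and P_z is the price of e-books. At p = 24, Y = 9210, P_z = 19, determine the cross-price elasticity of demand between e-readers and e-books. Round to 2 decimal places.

Substituting, x = 9.2 − 3.2(24) + 0.056(9210) − 2.4(19) = 9.2 − 76.8 + 515.76 − 45.6 = 402.56.
∂x/∂P_z = −2.4, so E_xy = -2.4·(19/402.56) ≈ -0.11.
E_xy < 0: the goods are complements.

-0.11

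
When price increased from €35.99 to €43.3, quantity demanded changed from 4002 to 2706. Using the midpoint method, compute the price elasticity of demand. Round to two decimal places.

%ΔQ = (2706 − 4002)/[(4002 + 2706)/2] = -1296/3354 ≈ -0.3864.
%Δp = (43.3 − 35.99)/[(35.99 + 43.3)/2] = 7.31/39.645 ≈ 0.1844.
Arc elasticity E = %ΔQ/%Δp ≈ -0.3864/0.1844 ≈ -2.10.
|E| > 1: demand is elastic over this range.

-2.10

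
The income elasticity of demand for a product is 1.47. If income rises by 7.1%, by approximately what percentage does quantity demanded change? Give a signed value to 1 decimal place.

10.4

%ΔQ ≈ E × %ΔI = (1.47) × (7.1%) ≈ 10.4%.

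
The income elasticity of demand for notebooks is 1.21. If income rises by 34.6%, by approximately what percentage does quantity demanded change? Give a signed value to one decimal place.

41.9

%ΔQ ≈ E × %ΔI = (1.21) × (34.6%) ≈ 41.9%.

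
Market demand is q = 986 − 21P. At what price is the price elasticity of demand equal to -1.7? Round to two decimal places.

Set −bP/(a − bP) = −1.7 ⇒ bP = 1.7(a − bP) ⇒ bP(1+1.7) = 1.7·a.
P = 1.7·986/(21·2.7) ≈ 29.56.

29.56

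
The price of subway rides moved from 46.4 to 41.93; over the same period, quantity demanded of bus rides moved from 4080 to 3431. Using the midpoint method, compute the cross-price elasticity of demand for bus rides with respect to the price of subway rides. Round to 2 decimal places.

1.71

%ΔQ_x = (3431 − 4080)/[(4080+3431)/2] = -649/3755.5 ≈ -0.1728.
%ΔP_y = (41.93 − 46.4)/[(46.4+41.93)/2] ≈ -0.1012.
E_xy = -0.1728/-0.1012 ≈ 1.71.
E_xy > 0, so bus rides and subway rides are substitutes.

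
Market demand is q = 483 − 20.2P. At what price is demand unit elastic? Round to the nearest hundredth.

For linear demand q = a − bP, E = −bP/(a − bP). |E| = 1 ⇒ bP = a − bP ⇒ P = a/(2b).
P = 483/(2·20.2) ≈ 11.96.

11.96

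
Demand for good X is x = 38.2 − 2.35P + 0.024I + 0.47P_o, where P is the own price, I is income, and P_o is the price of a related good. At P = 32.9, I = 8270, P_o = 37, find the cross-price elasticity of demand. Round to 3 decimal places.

0.098

x = 38.2 − 2.35(32.9) + 0.024(8270) + 0.47(37) = 38.2 − 77.315 + 198.48 + 17.39 = 176.755.
∂x/∂P_o = +0.47, so E_xy = 0.47·(37/176.755) ≈ 0.098.
E_xy > 0: the goods are substitutes.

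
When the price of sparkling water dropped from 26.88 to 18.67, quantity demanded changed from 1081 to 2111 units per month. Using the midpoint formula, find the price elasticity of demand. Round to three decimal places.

%ΔQ = (2111 − 1081)/[(1081 + 2111)/2] = 1030/1596 ≈ 0.6454.
%Δp = (18.67 − 26.88)/[(26.88 + 18.67)/2] = -8.21/22.775 ≈ -0.3605.
Arc elasticity E = %ΔQ/%Δp ≈ 0.6454/-0.3605 ≈ -1.790.
|E| > 1: demand is elastic over this range.

-1.790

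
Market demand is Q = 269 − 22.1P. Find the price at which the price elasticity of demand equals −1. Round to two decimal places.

For linear demand Q = a − bP, E = −bP/(a − bP). |E| = 1 ⇒ bP = a − bP ⇒ P = a/(2b).
P = 269/(2·22.1) ≈ 6.09.

6.09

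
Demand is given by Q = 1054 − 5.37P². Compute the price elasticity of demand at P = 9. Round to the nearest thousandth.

At P = 9, Q = 619.03.
dQ/dP = −2·5.37·P = −96.66.
Point elasticity E = (dQ/dP)·(P/Q) = -96.66 × 9/619.03 ≈ -1.405.
|E| > 1, so demand is elastic at this price.

-1.405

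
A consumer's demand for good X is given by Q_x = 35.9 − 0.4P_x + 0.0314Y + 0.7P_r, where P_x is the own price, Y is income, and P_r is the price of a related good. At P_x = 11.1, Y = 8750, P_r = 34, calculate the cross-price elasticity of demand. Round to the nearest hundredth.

0.07

Evaluating quantity at (P_x, Y, P_r) gives Q_x = 35.9 − 0.4(11.1) + 0.0314(8750) + 0.7(34) = 35.9 − 4.44 + 274.75 + 23.8 = 330.01.
∂Q_x/∂P_r = +0.7, so E_xy = 0.7·(34/330.01) ≈ 0.07.
E_xy > 0: the goods are substitutes.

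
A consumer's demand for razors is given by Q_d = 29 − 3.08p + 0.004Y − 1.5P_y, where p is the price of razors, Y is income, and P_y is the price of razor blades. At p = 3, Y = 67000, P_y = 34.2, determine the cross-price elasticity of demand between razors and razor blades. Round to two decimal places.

-0.22

At the given point, Q_d = 29 − 3.08(3) + 0.004(67000) − 1.5(34.2) = 29 − 9.24 + 268 − 51.3 = 236.46.
∂Q_d/∂P_y = −1.5, so E_xy = -1.5·(34.2/236.46) ≈ -0.22.
E_xy < 0: the goods are complements.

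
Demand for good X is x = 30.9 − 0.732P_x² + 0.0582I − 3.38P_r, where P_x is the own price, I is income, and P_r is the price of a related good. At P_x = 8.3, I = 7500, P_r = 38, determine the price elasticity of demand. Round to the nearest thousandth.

-0.350

Substituting, x = 30.9 − 0.732(8.3)² + 0.0582(7500) − 3.38(38) = 30.9 − 50.4275 + 436.5 − 128.44 = 288.5325.
∂x/∂P_x = −2·0.732·P_x = -12.1512, so E_p = -12.1512·(8.3/288.5325) ≈ -0.350.
|E_p| < 1: demand is inelastic.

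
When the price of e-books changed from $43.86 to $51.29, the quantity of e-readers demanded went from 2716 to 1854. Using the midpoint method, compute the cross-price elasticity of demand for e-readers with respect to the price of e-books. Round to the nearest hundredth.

-2.42

%ΔQ_x = (1854 − 2716)/[(2716+1854)/2] = -862/2285 ≈ -0.3772.
%ΔP_y = (51.29 − 43.86)/[(43.86+51.29)/2] ≈ 0.1562.
E_xy = -0.3772/0.1562 ≈ -2.42.
E_xy < 0, so e-readers and e-books are complements.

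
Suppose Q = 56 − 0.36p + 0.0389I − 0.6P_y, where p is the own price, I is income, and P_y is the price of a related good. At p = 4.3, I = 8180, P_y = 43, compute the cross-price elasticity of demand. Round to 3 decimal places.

-0.074

Substituting, Q = 56 − 0.36(4.3) + 0.0389(8180) − 0.6(43) = 56 − 1.548 + 318.202 − 25.8 = 346.854.
∂Q/∂P_y = −0.6, so E_xy = -0.6·(43/346.854) ≈ -0.074.
E_xy < 0: the goods are complements.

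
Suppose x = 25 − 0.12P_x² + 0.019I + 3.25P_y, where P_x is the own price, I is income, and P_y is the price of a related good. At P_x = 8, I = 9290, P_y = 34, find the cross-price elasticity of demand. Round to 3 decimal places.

0.363

First evaluate x: 25 − 0.12(8)² + 0.019(9290) + 3.25(34) = 25 − 7.68 + 176.51 + 110.5 = 304.33.
∂x/∂P_y = +3.25, so E_xy = 3.25·(34/304.33) ≈ 0.363.
E_xy > 0: the goods are substitutes.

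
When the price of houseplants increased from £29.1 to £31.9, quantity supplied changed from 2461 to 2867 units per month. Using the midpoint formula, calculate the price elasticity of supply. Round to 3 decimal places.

1.660

%Δq = (2867 − 2461)/[(2461 + 2867)/2] = 406/2664 ≈ 0.1524.
%ΔP = (31.9 − 29.1)/[(29.1 + 31.9)/2] = 2.8/30.5 ≈ 0.0918.
Arc elasticity E = %Δq/%ΔP ≈ 0.1524/0.0918 ≈ 1.660.
|E| > 1: supply is elastic over this range.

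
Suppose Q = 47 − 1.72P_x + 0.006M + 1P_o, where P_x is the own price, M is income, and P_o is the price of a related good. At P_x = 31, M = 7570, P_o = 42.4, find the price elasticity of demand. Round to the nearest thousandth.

At the given point, Q = 47 − 1.72(31) + 0.006(7570) + 1(42.4) = 47 − 53.32 + 45.42 + 42.4 = 81.5.
∂Q/∂P_x = −1.72, so E_p = (−1.72)·(31/81.5) ≈ -0.654.
|E_p| < 1: demand is inelastic.

-0.654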